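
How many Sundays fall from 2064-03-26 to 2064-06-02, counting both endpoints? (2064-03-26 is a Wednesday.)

10

2064-03-26 is a Wednesday; the first Sunday on or after it is 2064-03-30 (4 days later).
From 2064-03-30 to 2064-06-02: 1 + 30 + 31 + 2 = 64 days (rest of March, April, May, June).
64 ÷ 7 = 9 full weeks with remainder 1, so 9 more Sundays after the first → 10.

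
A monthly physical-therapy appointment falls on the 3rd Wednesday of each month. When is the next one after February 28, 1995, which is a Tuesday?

March 15, 1995

February 1995 starts on a Wednesday; its first Wednesday is the 1st, so the 3rd Wednesday is the 15th — February 15, 1995.
That is not after February 28, 1995, so look at March 1995.
March 1995 starts on a Wednesday; its first Wednesday is the 1st, so the 3rd Wednesday is the 15th — March 15, 1995.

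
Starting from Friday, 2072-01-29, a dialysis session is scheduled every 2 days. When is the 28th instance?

2072-03-23

The 28th occurrence is 27 intervals after the first: 27 × 2 = 54 days after 2072-01-29.
January has 31 days — 2 days to the end of January leaves 52.
February has 29 days (23 left).
23 days into March → 2072-03-23.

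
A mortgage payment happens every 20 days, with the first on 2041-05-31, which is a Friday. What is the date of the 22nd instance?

2042-07-25

The 22nd occurrence is 21 intervals after the first: 21 × 20 = 420 days after 2041-05-31.
May has 31 days — 0 days to the end of May leaves 420.
From end of May to end of 2041 is 214 days (206 left).
January has 31 days (175 left).
February has 28 days (147 left).
March has 31 days (116 left).
April has 30 days (86 left).
May has 31 days (55 left).
June has 30 days (25 left).
25 days into July → 2042-07-25.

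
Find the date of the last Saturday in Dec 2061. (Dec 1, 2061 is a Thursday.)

Dec 2061 begins on a Thursday, so the first Saturday is Dec 3 (2 days later).
Dec 2061 has 31 days. Adding weeks: 3, 10, 17, 24, 31 — the last one ≤ 31 is the 31st.

Dec 31, 2061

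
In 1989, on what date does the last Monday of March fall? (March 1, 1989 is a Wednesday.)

March 1989 begins on a Wednesday, so the first Monday is March 6 (5 days later).
March 1989 has 31 days. Adding weeks: 6, 13, 20, 27 — the last one ≤ 31 is the 27th.

March 27, 1989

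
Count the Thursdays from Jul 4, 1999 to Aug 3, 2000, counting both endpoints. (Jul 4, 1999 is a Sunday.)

57

Jul 4, 1999 is a Sunday; the first Thursday on or after it is Jul 8, 1999 (4 days later).
From Jul 8, 1999 to Aug 3, 2000: 176 + 216 = 392 days (rest of 1999, to Aug 3, 2000 in 2000).
392 ÷ 7 = 56 full weeks with remainder 0, so 56 more Thursdays after the first → 57.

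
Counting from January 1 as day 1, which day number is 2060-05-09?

Days in months before May: 31 + 29 + 31 + 30 = 121.
Plus 9 days into May → day 130.

130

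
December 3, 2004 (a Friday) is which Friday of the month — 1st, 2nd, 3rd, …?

Day 3 falls in week ⌈3/7⌉ of the month.
Days 1–7 hold the 1st Friday, 8–14 the 2nd, 15–21 the 3rd, 22–28 the 4th, 29–31 the 5th.
3 is in the range for the 1st.

1st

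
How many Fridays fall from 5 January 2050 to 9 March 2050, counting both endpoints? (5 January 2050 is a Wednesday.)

9

5 January 2050 is a Wednesday; the first Friday on or after it is 7 January 2050 (2 days later).
From 7 January 2050 to 9 March 2050: 24 + 28 + 9 = 61 days (rest of January, February, March).
61 ÷ 7 = 8 full weeks with remainder 5, so 8 more Fridays after the first → 9.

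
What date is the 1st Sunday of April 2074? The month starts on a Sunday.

April 1, 2074

April 2074 begins on a Sunday, so the first Sunday is April 1.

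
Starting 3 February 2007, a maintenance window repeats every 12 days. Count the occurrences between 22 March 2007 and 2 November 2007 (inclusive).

Occurrences land 12·i days after 3 February 2007 for i = 0, 1, 2, …
22 March 2007 is 47 days after the start; 47 ÷ 12 = 3 remainder 11; since the remainder is 11, round up to i = 4. First occurrence in the window: #5 on 23 March 2007 (4×12 = 48 days in).
2 November 2007 is 272 days after the start; 272 ÷ 12 = 22 remainder 8. Last occurrence in the window: #23 on 25 October 2007.
Occurrences #5 through #23: 19 in total.

19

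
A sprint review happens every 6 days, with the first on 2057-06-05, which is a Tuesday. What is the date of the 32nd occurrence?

The 32nd occurrence is 31 intervals after the first: 31 × 6 = 186 days after 2057-06-05.
June has 30 days — 25 days to the end of June leaves 161.
July has 31 days (130 left).
August has 31 days (99 left).
September has 30 days (69 left).
October has 31 days (38 left).
November has 30 days (8 left).
8 days into December → 2057-12-08.

2057-12-08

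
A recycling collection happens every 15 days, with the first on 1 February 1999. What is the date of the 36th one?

The 36th occurrence is 35 intervals after the first: 35 × 15 = 525 days after 1 February 1999.
February has 28 days — 27 days to the end of February leaves 498.
From end of February to end of 1999 is 306 days (192 left).
January has 31 days (161 left).
February has 29 days (132 left).
March has 31 days (101 left).
April has 30 days (71 left).
May has 31 days (40 left).
June has 30 days (10 left).
10 days into July → 10 July 2000.

10 July 2000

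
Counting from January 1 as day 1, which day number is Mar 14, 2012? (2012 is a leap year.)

74

Days in months before Mar: 31 + 29 = 60.
Plus 14 days into Mar → day 74.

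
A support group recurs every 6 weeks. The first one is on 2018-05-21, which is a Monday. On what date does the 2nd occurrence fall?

The 2nd occurrence is 1 interval after the first: 1 × 42 = 42 days after 2018-05-21.
May has 31 days — 10 days to the end of May leaves 32.
June has 30 days (2 left).
2 days into July → 2018-07-02.

2018-07-02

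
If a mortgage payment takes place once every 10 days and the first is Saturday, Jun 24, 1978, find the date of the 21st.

Jan 10, 1979

The 21st occurrence is 20 intervals after the first: 20 × 10 = 200 days after Jun 24, 1978.
Jun has 30 days — 6 days to the end of Jun leaves 194.
Jul has 31 days (163 left).
Aug has 31 days (132 left).
Sep has 30 days (102 left).
Oct has 31 days (71 left).
Nov has 30 days (41 left).
Dec has 31 days (10 left).
10 days into Jan → Jan 10, 1979.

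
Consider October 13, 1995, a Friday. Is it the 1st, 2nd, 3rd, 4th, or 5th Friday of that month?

2nd

Day 13 falls in week ⌈13/7⌉ of the month.
Days 1–7 hold the 1st Friday, 8–14 the 2nd, 15–21 the 3rd, 22–28 the 4th, 29–31 the 5th.
13 is in the range for the 2nd.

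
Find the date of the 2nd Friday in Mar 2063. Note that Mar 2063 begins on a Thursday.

Mar 2063 begins on a Thursday, so the first Friday is Mar 2 (1 day later).
The 2nd Friday is 1 weeks later: 2 + 7 = 9.

Mar 9, 2063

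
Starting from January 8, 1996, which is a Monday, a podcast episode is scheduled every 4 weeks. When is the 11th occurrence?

October 14, 1996

The 11th occurrence is 10 intervals after the first: 10 × 28 = 280 days after January 8, 1996.
January has 31 days — 23 days to the end of January leaves 257.
February has 29 days (228 left).
March has 31 days (197 left).
April has 30 days (167 left).
May has 31 days (136 left).
June has 30 days (106 left).
July has 31 days (75 left).
August has 31 days (44 left).
September has 30 days (14 left).
14 days into October → October 14, 1996.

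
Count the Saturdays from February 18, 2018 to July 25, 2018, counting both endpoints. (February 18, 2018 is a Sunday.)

22

February 18, 2018 is a Sunday; the first Saturday on or after it is February 24, 2018 (6 days later).
From February 24, 2018 to July 25, 2018: 4 + 31 + 30 + 31 + 30 + 25 = 151 days (rest of February, March, April, May, June, July).
151 ÷ 7 = 21 full weeks with remainder 4, so 21 more Saturdays after the first → 22.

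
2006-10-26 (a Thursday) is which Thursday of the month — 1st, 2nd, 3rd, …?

Day 26 falls in week ⌈26/7⌉ of the month.
Days 1–7 hold the 1st Thursday, 8–14 the 2nd, 15–21 the 3rd, 22–28 the 4th, 29–31 the 5th.
26 is in the range for the 4th.

4th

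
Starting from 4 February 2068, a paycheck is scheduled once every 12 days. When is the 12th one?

The 12th occurrence is 11 intervals after the first: 11 × 12 = 132 days after 4 February 2068.
February has 29 days — 25 days to the end of February leaves 107.
March has 31 days (76 left).
April has 30 days (46 left).
May has 31 days (15 left).
15 days into June → 15 June 2068.

15 June 2068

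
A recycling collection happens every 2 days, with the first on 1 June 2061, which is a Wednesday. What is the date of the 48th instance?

The 48th occurrence is 47 intervals after the first: 47 × 2 = 94 days after 1 June 2061.
June has 30 days — 29 days to the end of June leaves 65.
July has 31 days (34 left).
August has 31 days (3 left).
3 days into September → 3 September 2061.

3 September 2061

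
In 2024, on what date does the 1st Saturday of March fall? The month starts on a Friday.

March 2024 begins on a Friday, so the first Saturday is March 2 (1 day later).

March 2, 2024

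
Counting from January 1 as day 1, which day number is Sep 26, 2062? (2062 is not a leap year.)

Days in months before Sep: 31 + 28 + 31 + 30 + 31 + 30 + 31 + 31 = 243.
Plus 26 days into Sep → day 269.

269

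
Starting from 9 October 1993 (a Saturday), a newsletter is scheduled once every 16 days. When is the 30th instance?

16 January 1995

The 30th occurrence is 29 intervals after the first: 29 × 16 = 464 days after 9 October 1993.
October has 31 days — 22 days to the end of October leaves 442.
From end of October to end of 1993 is 61 days (381 left).
1994 has 365 days (16 left).
16 days into January → 16 January 1995.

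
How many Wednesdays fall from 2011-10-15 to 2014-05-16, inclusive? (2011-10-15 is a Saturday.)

2011-10-15 is a Saturday; the first Wednesday on or after it is 2011-10-19 (4 days later).
From 2011-10-19 to 2014-05-16: 73 + 366 + 365 + 136 = 940 days (rest of 2011, 2012, 2013, to 2014-05-16 in 2014).
940 ÷ 7 = 134 full weeks with remainder 2, so 134 more Wednesdays after the first → 135.

135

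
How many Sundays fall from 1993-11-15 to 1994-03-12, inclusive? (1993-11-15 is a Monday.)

16

1993-11-15 is a Monday; the first Sunday on or after it is 1993-11-21 (6 days later).
From 1993-11-21 to 1994-03-12: 9 + 31 + 31 + 28 + 12 = 111 days (rest of November, December, January, February, March).
111 ÷ 7 = 15 full weeks with remainder 6, so 15 more Sundays after the first → 16.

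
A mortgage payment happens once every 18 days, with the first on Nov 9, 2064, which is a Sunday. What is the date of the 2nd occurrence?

The 2nd occurrence is 1 interval after the first: 1 × 18 = 18 days after Nov 9, 2064.
18 days later is Nov 27, 2064.

Nov 27, 2064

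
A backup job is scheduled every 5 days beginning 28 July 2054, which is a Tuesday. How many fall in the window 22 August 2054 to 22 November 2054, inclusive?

Occurrences land 5·i days after 28 July 2054 for i = 0, 1, 2, …
22 August 2054 is 25 days after the start; 25 ÷ 5 = 5 remainder 0. First occurrence in the window: #6 on 22 August 2054 (5×5 = 25 days in).
22 November 2054 is 117 days after the start; 117 ÷ 5 = 23 remainder 2. Last occurrence in the window: #24 on 20 November 2054.
Occurrences #6 through #24: 19 in total.

19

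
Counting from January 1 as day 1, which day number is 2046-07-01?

Days in months before July: 31 + 28 + 31 + 30 + 31 + 30 = 181.
Plus 1 day into July → day 182.

182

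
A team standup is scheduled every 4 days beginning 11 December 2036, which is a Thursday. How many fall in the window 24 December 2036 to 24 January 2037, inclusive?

8

Occurrences land 4·i days after 11 December 2036 for i = 0, 1, 2, …
24 December 2036 is 13 days after the start; 13 ÷ 4 = 3 remainder 1; since the remainder is 1, round up to i = 4. First occurrence in the window: #5 on 27 December 2036 (4×4 = 16 days in).
24 January 2037 is 44 days after the start; 44 ÷ 4 = 11 remainder 0. Last occurrence in the window: #12 on 24 January 2037.
Occurrences #5 through #12: 8 in total.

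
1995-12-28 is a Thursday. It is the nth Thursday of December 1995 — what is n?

Day 28 falls in week ⌈28/7⌉ of the month.
Days 1–7 hold the 1st Thursday, 8–14 the 2nd, 15–21 the 3rd, 22–28 the 4th, 29–31 the 5th.
28 is in the range for the 4th.

4th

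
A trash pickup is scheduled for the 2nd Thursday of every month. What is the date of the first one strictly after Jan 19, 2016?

Jan 2016 starts on a Friday; its first Thursday is the 7th, so the 2nd Thursday is the 14th — Jan 14, 2016.
That is not after Jan 19, 2016, so look at Feb 2016.
Feb 2016 starts on a Monday; its first Thursday is the 4th, so the 2nd Thursday is the 11th — Feb 11, 2016.

Feb 11, 2016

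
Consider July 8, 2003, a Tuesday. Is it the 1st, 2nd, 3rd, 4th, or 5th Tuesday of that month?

Day 8 falls in week ⌈8/7⌉ of the month.
Days 1–7 hold the 1st Tuesday, 8–14 the 2nd, 15–21 the 3rd, 22–28 the 4th, 29–31 the 5th.
8 is in the range for the 2nd.

2nd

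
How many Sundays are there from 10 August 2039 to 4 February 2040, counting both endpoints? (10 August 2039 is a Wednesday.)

25

10 August 2039 is a Wednesday; the first Sunday on or after it is 14 August 2039 (4 days later).
From 14 August 2039 to 4 February 2040: 17 + 30 + 31 + 30 + 31 + 31 + 4 = 174 days (rest of August, September, October, November, December, January, February).
174 ÷ 7 = 24 full weeks with remainder 6, so 24 more Sundays after the first → 25.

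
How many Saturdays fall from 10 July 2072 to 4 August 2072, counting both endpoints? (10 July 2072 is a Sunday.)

3

10 July 2072 is a Sunday; the first Saturday on or after it is 16 July 2072 (6 days later).
From 16 July 2072 to 4 August 2072: 15 + 4 = 19 days (rest of July, August).
19 ÷ 7 = 2 full weeks with remainder 5, so 2 more Saturdays after the first → 3.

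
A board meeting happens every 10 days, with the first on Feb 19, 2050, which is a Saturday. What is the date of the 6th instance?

The 6th occurrence is 5 intervals after the first: 5 × 10 = 50 days after Feb 19, 2050.
Feb has 28 days — 9 days to the end of Feb leaves 41.
Mar has 31 days (10 left).
10 days into Apr → Apr 10, 2050.

Apr 10, 2050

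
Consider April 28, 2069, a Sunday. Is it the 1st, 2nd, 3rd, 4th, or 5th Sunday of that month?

4th

Day 28 falls in week ⌈28/7⌉ of the month.
Days 1–7 hold the 1st Sunday, 8–14 the 2nd, 15–21 the 3rd, 22–28 the 4th, 29–31 the 5th.
28 is in the range for the 4th.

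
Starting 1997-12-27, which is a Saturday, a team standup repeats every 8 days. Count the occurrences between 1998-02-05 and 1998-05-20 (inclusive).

14

Occurrences land 8·i days after 1997-12-27 for i = 0, 1, 2, …
1998-02-05 is 40 days after the start; 40 ÷ 8 = 5 remainder 0. First occurrence in the window: #6 on 1998-02-05 (5×8 = 40 days in).
1998-05-20 is 144 days after the start; 144 ÷ 8 = 18 remainder 0. Last occurrence in the window: #19 on 1998-05-20.
Occurrences #6 through #19: 14 in total.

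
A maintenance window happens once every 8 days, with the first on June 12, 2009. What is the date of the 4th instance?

July 6, 2009

The 4th occurrence is 3 intervals after the first: 3 × 8 = 24 days after June 12, 2009.
June has 30 days — 18 days to the end of June leaves 6.
6 days into July → July 6, 2009.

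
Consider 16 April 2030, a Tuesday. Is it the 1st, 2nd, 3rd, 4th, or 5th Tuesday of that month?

3rd

Day 16 falls in week ⌈16/7⌉ of the month.
Days 1–7 hold the 1st Tuesday, 8–14 the 2nd, 15–21 the 3rd, 22–28 the 4th, 29–31 the 5th.
16 is in the range for the 3rd.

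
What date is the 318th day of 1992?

13 November 1992

January has 31 days (318 − 31 = 287 remain).
February has 29 days (287 − 29 = 258 remain).
March has 31 days (258 − 31 = 227 remain).
April has 30 days (227 − 30 = 197 remain).
May has 31 days (197 − 31 = 166 remain).
June has 30 days (166 − 30 = 136 remain).
July has 31 days (136 − 31 = 105 remain).
August has 31 days (105 − 31 = 74 remain).
September has 30 days (74 − 30 = 44 remain).
October has 31 days (44 − 31 = 13 remain).
13 into November → November 13.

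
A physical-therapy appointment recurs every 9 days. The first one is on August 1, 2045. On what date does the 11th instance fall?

October 30, 2045

The 11th occurrence is 10 intervals after the first: 10 × 9 = 90 days after August 1, 2045.
August has 31 days — 30 days to the end of August leaves 60.
September has 30 days (30 left).
30 days into October → October 30, 2045.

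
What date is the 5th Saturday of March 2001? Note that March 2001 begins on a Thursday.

March 31, 2001

March 2001 begins on a Thursday, so the first Saturday is March 3 (2 days later).
The 5th Saturday is 4 weeks later: 3 + 28 = 31.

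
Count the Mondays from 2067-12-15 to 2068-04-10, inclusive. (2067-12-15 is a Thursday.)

17

2067-12-15 is a Thursday; the first Monday on or after it is 2067-12-19 (4 days later).
From 2067-12-19 to 2068-04-10: 12 + 31 + 29 + 31 + 10 = 113 days (rest of December, January, February, March, April).
113 ÷ 7 = 16 full weeks with remainder 1, so 16 more Mondays after the first → 17.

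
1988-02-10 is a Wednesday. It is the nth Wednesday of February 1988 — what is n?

Day 10 falls in week ⌈10/7⌉ of the month.
Days 1–7 hold the 1st Wednesday, 8–14 the 2nd, 15–21 the 3rd, 22–28 the 4th, 29–31 the 5th.
10 is in the range for the 2nd.

2nd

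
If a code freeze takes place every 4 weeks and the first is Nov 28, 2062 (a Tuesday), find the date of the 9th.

The 9th occurrence is 8 intervals after the first: 8 × 28 = 224 days after Nov 28, 2062.
Nov has 30 days — 2 days to the end of Nov leaves 222.
Dec has 31 days (191 left).
Jan has 31 days (160 left).
Feb has 28 days (132 left).
Mar has 31 days (101 left).
Apr has 30 days (71 left).
May has 31 days (40 left).
Jun has 30 days (10 left).
10 days into Jul → Jul 10, 2063.

Jul 10, 2063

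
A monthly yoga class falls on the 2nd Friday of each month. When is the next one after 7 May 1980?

May 1980 starts on a Thursday; its first Friday is the 2nd, so the 2nd Friday is the 9th — 9 May 1980.
9 May 1980 is after 7 May 1980, so that is the next one.

9 May 1980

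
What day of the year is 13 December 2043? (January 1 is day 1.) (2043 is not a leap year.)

Days in months before December: 31 + 28 + 31 + 30 + 31 + 30 + 31 + 31 + 30 + 31 + 30 = 334.
Plus 13 days into December → day 347.

347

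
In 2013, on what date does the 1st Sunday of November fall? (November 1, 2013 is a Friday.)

November 3, 2013

November 2013 begins on a Friday, so the first Sunday is November 3 (2 days later).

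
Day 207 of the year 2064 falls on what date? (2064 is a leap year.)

January has 31 days (207 − 31 = 176 remain).
February has 29 days (176 − 29 = 147 remain).
March has 31 days (147 − 31 = 116 remain).
April has 30 days (116 − 30 = 86 remain).
May has 31 days (86 − 31 = 55 remain).
June has 30 days (55 − 30 = 25 remain).
25 into July → July 25.

July 25, 2064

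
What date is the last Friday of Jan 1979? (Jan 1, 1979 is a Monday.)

Jan 26, 1979

Jan 1979 begins on a Monday, so the first Friday is Jan 5 (4 days later).
Jan 1979 has 31 days. Adding weeks: 5, 12, 19, 26 — the last one ≤ 31 is the 26th.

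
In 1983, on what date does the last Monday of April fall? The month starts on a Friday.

1983-04-25

April 1983 begins on a Friday, so the first Monday is April 4 (3 days later).
April 1983 has 30 days. Adding weeks: 4, 11, 18, 25 — the last one ≤ 30 is the 25th.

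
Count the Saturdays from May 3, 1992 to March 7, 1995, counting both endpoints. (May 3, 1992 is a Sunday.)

May 3, 1992 is a Sunday; the first Saturday on or after it is May 9, 1992 (6 days later).
From May 9, 1992 to March 7, 1995: 236 + 365 + 365 + 66 = 1032 days (rest of 1992, 1993, 1994, to March 7, 1995 in 1995).
1032 ÷ 7 = 147 full weeks with remainder 3, so 147 more Saturdays after the first → 148.

148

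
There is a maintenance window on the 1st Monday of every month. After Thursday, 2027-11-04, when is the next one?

2027-12-06

November 2027 starts on a Monday, so its 1st Monday is 2027-11-01.
That is not after 2027-11-04, so look at December 2027.
December 2027 starts on a Wednesday, so its 1st Monday is 2027-12-06 (5 days in).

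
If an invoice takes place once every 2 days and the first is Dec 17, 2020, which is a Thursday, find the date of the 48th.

The 48th occurrence is 47 intervals after the first: 47 × 2 = 94 days after Dec 17, 2020.
Dec has 31 days — 14 days to the end of Dec leaves 80.
Jan has 31 days (49 left).
Feb has 28 days (21 left).
21 days into Mar → Mar 21, 2021.

Mar 21, 2021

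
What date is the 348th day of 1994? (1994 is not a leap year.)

January has 31 days (348 − 31 = 317 remain).
February has 28 days (317 − 28 = 289 remain).
March has 31 days (289 − 31 = 258 remain).
April has 30 days (258 − 30 = 228 remain).
May has 31 days (228 − 31 = 197 remain).
June has 30 days (197 − 30 = 167 remain).
July has 31 days (167 − 31 = 136 remain).
August has 31 days (136 − 31 = 105 remain).
September has 30 days (105 − 30 = 75 remain).
October has 31 days (75 − 31 = 44 remain).
November has 30 days (44 − 30 = 14 remain).
14 into December → December 14.

December 14, 1994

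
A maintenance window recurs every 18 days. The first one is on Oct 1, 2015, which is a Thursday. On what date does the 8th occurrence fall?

The 8th occurrence is 7 intervals after the first: 7 × 18 = 126 days after Oct 1, 2015.
Oct has 31 days — 30 days to the end of Oct leaves 96.
Nov has 30 days (66 left).
Dec has 31 days (35 left).
Jan has 31 days (4 left).
4 days into Feb → Feb 4, 2016.

Feb 4, 2016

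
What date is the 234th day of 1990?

August 22, 1990

January has 31 days (234 − 31 = 203 remain).
February has 28 days (203 − 28 = 175 remain).
March has 31 days (175 − 31 = 144 remain).
April has 30 days (144 − 30 = 114 remain).
May has 31 days (114 − 31 = 83 remain).
June has 30 days (83 − 30 = 53 remain).
July has 31 days (53 − 31 = 22 remain).
22 into August → August 22.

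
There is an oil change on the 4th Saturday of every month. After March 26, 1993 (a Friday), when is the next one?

March 1993 starts on a Monday; its first Saturday is the 6th, so the 4th Saturday is the 27th — March 27, 1993.
March 27, 1993 is after March 26, 1993, so that is the next one.

March 27, 1993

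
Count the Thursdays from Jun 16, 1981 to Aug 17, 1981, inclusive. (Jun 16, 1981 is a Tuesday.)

Jun 16, 1981 is a Tuesday; the first Thursday on or after it is Jun 18, 1981 (2 days later).
From Jun 18, 1981 to Aug 17, 1981: 12 + 31 + 17 = 60 days (rest of Jun, Jul, Aug).
60 ÷ 7 = 8 full weeks with remainder 4, so 8 more Thursdays after the first → 9.

9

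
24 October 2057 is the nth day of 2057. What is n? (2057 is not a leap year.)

Days in months before October: 31 + 28 + 31 + 30 + 31 + 30 + 31 + 31 + 30 = 273.
Plus 24 days into October → day 297.

297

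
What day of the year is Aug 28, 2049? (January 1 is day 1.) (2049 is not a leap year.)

240

Days in months before Aug: 31 + 28 + 31 + 30 + 31 + 30 + 31 = 212.
Plus 28 days into Aug → day 240.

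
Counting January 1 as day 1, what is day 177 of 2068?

January has 31 days (177 − 31 = 146 remain).
February has 29 days (146 − 29 = 117 remain).
March has 31 days (117 − 31 = 86 remain).
April has 30 days (86 − 30 = 56 remain).
May has 31 days (56 − 31 = 25 remain).
25 into June → June 25.

25 June 2068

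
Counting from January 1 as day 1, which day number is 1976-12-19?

Days in months before December: 31 + 29 + 31 + 30 + 31 + 30 + 31 + 31 + 30 + 31 + 30 = 335.
Plus 19 days into December → day 354.

354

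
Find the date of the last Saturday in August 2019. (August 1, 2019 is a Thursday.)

August 2019 begins on a Thursday, so the first Saturday is August 3 (2 days later).
August 2019 has 31 days. Adding weeks: 3, 10, 17, 24, 31 — the last one ≤ 31 is the 31st.

31 August 2019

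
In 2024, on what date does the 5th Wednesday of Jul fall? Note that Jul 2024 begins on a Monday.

Jul 2024 begins on a Monday, so the first Wednesday is Jul 3 (2 days later).
The 5th Wednesday is 4 weeks later: 3 + 28 = 31.

Jul 31, 2024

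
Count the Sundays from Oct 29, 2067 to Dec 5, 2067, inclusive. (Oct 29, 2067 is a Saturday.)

Oct 29, 2067 is a Saturday; the first Sunday on or after it is Oct 30, 2067 (1 day later).
From Oct 30, 2067 to Dec 5, 2067: 1 + 30 + 5 = 36 days (rest of Oct, Nov, Dec).
36 ÷ 7 = 5 full weeks with remainder 1, so 5 more Sundays after the first → 6.

6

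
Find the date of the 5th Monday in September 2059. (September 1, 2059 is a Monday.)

September 2059 begins on a Monday, so the first Monday is September 1.
The 5th Monday is 4 weeks later: 1 + 28 = 29.

29 September 2059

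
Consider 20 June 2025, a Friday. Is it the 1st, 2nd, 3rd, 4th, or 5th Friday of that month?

Day 20 falls in week ⌈20/7⌉ of the month.
Days 1–7 hold the 1st Friday, 8–14 the 2nd, 15–21 the 3rd, 22–28 the 4th, 29–31 the 5th.
20 is in the range for the 3rd.

3rd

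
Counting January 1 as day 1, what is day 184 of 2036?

2 July 2036

January has 31 days (184 − 31 = 153 remain).
February has 29 days (153 − 29 = 124 remain).
March has 31 days (124 − 31 = 93 remain).
April has 30 days (93 − 30 = 63 remain).
May has 31 days (63 − 31 = 32 remain).
June has 30 days (32 − 30 = 2 remain).
2 into July → July 2.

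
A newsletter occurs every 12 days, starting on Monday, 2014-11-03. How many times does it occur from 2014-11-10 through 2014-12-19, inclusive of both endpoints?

3

Occurrences land 12·i days after 2014-11-03 for i = 0, 1, 2, …
2014-11-10 is 7 days after the start; 7 ÷ 12 = 0 remainder 7; since the remainder is 7, round up to i = 1. First occurrence in the window: #2 on 2014-11-15 (1×12 = 12 days in).
2014-12-19 is 46 days after the start; 46 ÷ 12 = 3 remainder 10. Last occurrence in the window: #4 on 2014-12-09.
Occurrences #2 through #4: 3 in total.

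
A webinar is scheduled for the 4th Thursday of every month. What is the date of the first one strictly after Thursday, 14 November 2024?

November 2024 starts on a Friday; its first Thursday is the 7th, so the 4th Thursday is the 28th — 28 November 2024.
28 November 2024 is after 14 November 2024, so that is the next one.

28 November 2024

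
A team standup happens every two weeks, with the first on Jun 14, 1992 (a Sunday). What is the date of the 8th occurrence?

Sep 20, 1992

The 8th occurrence is 7 intervals after the first: 7 × 14 = 98 days after Jun 14, 1992.
Jun has 30 days — 16 days to the end of Jun leaves 82.
Jul has 31 days (51 left).
Aug has 31 days (20 left).
20 days into Sep → Sep 20, 1992.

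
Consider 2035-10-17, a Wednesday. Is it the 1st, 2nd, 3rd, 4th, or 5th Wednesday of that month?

Day 17 falls in week ⌈17/7⌉ of the month.
Days 1–7 hold the 1st Wednesday, 8–14 the 2nd, 15–21 the 3rd, 22–28 the 4th, 29–31 the 5th.
17 is in the range for the 3rd.

3rd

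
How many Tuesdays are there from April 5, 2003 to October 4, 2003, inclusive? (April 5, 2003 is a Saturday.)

April 5, 2003 is a Saturday; the first Tuesday on or after it is April 8, 2003 (3 days later).
From April 8, 2003 to October 4, 2003: 22 + 31 + 30 + 31 + 31 + 30 + 4 = 179 days (rest of April, May, June, July, August, September, October).
179 ÷ 7 = 25 full weeks with remainder 4, so 25 more Tuesdays after the first → 26.

26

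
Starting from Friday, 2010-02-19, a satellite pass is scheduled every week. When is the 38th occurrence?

The 38th occurrence is 37 intervals after the first: 37 × 7 = 259 days after 2010-02-19.
February has 28 days — 9 days to the end of February leaves 250.
March has 31 days (219 left).
April has 30 days (189 left).
May has 31 days (158 left).
June has 30 days (128 left).
July has 31 days (97 left).
August has 31 days (66 left).
September has 30 days (36 left).
October has 31 days (5 left).
5 days into November → 2010-11-05.

2010-11-05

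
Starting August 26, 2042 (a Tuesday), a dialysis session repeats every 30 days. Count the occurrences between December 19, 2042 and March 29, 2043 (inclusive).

4

Occurrences land 30·i days after August 26, 2042 for i = 0, 1, 2, …
December 19, 2042 is 115 days after the start; 115 ÷ 30 = 3 remainder 25; since the remainder is 25, round up to i = 4. First occurrence in the window: #5 on December 24, 2042 (4×30 = 120 days in).
March 29, 2043 is 215 days after the start; 215 ÷ 30 = 7 remainder 5. Last occurrence in the window: #8 on March 24, 2043.
Occurrences #5 through #8: 4 in total.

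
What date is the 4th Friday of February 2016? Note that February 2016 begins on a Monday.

February 26, 2016

February 2016 begins on a Monday, so the first Friday is February 5 (4 days later).
The 4th Friday is 3 weeks later: 5 + 21 = 26.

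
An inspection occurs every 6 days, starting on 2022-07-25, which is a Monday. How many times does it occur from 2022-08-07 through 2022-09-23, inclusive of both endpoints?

Occurrences land 6·i days after 2022-07-25 for i = 0, 1, 2, …
2022-08-07 is 13 days after the start; 13 ÷ 6 = 2 remainder 1; since the remainder is 1, round up to i = 3. First occurrence in the window: #4 on 2022-08-12 (3×6 = 18 days in).
2022-09-23 is 60 days after the start; 60 ÷ 6 = 10 remainder 0. Last occurrence in the window: #11 on 2022-09-23.
Occurrences #4 through #11: 8 in total.

8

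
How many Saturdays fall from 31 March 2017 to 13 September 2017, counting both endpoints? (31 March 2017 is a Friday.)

31 March 2017 is a Friday; the first Saturday on or after it is 1 April 2017 (1 day later).
From 1 April 2017 to 13 September 2017: 29 + 31 + 30 + 31 + 31 + 13 = 165 days (rest of April, May, June, July, August, September).
165 ÷ 7 = 23 full weeks with remainder 4, so 23 more Saturdays after the first → 24.

24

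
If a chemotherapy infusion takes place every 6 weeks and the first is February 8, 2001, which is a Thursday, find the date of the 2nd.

The 2nd occurrence is 1 interval after the first: 1 × 42 = 42 days after February 8, 2001.
February has 28 days — 20 days to the end of February leaves 22.
22 days into March → March 22, 2001.

March 22, 2001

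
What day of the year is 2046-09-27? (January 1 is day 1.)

270

Days in months before September: 31 + 28 + 31 + 30 + 31 + 30 + 31 + 31 = 243.
Plus 27 days into September → day 270.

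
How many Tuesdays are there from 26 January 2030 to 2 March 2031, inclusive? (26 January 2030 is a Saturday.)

57

26 January 2030 is a Saturday; the first Tuesday on or after it is 29 January 2030 (3 days later).
From 29 January 2030 to 2 March 2031: 336 + 61 = 397 days (rest of 2030, to 2 March 2031 in 2031).
397 ÷ 7 = 56 full weeks with remainder 5, so 56 more Tuesdays after the first → 57.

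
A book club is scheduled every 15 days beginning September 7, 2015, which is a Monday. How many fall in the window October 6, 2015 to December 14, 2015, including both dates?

5

Occurrences land 15·i days after September 7, 2015 for i = 0, 1, 2, …
October 6, 2015 is 29 days after the start; 29 ÷ 15 = 1 remainder 14; since the remainder is 14, round up to i = 2. First occurrence in the window: #3 on October 7, 2015 (2×15 = 30 days in).
December 14, 2015 is 98 days after the start; 98 ÷ 15 = 6 remainder 8. Last occurrence in the window: #7 on December 6, 2015.
Occurrences #3 through #7: 5 in total.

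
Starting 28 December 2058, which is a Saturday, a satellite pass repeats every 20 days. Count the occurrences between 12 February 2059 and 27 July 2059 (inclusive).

Occurrences land 20·i days after 28 December 2058 for i = 0, 1, 2, …
12 February 2059 is 46 days after the start; 46 ÷ 20 = 2 remainder 6; since the remainder is 6, round up to i = 3. First occurrence in the window: #4 on 26 February 2059 (3×20 = 60 days in).
27 July 2059 is 211 days after the start; 211 ÷ 20 = 10 remainder 11. Last occurrence in the window: #11 on 16 July 2059.
Occurrences #4 through #11: 8 in total.

8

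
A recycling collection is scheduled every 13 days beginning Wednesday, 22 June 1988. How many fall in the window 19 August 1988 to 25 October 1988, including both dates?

5

Occurrences land 13·i days after 22 June 1988 for i = 0, 1, 2, …
19 August 1988 is 58 days after the start; 58 ÷ 13 = 4 remainder 6; since the remainder is 6, round up to i = 5. First occurrence in the window: #6 on 26 August 1988 (5×13 = 65 days in).
25 October 1988 is 125 days after the start; 125 ÷ 13 = 9 remainder 8. Last occurrence in the window: #10 on 17 October 1988.
Occurrences #6 through #10: 5 in total.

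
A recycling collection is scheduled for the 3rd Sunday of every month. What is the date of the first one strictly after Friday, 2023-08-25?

August 2023 starts on a Tuesday; its first Sunday is the 6th, so the 3rd Sunday is the 20th — 2023-08-20.
That is not after 2023-08-25, so look at September 2023.
September 2023 starts on a Friday; its first Sunday is the 3rd, so the 3rd Sunday is the 17th — 2023-09-17.

2023-09-17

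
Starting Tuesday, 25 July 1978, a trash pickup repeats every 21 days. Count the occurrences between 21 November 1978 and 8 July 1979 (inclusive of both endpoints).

Occurrences land 21·i days after 25 July 1978 for i = 0, 1, 2, …
21 November 1978 is 119 days after the start; 119 ÷ 21 = 5 remainder 14; since the remainder is 14, round up to i = 6. First occurrence in the window: #7 on 28 November 1978 (6×21 = 126 days in).
8 July 1979 is 348 days after the start; 348 ÷ 21 = 16 remainder 12. Last occurrence in the window: #17 on 26 June 1979.
Occurrences #7 through #17: 11 in total.

11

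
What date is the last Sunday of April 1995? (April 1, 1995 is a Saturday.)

30 April 1995

April 1995 begins on a Saturday, so the first Sunday is April 2 (1 day later).
April 1995 has 30 days. Adding weeks: 2, 9, 16, 23, 30 — the last one ≤ 30 is the 30th.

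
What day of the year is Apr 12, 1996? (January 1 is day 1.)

103

Days in months before Apr: 31 + 29 + 31 = 91.
Plus 12 days into Apr → day 103.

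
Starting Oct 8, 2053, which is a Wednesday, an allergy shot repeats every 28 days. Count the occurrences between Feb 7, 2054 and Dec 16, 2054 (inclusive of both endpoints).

Occurrences land 28·i days after Oct 8, 2053 for i = 0, 1, 2, …
Feb 7, 2054 is 122 days after the start; 122 ÷ 28 = 4 remainder 10; since the remainder is 10, round up to i = 5. First occurrence in the window: #6 on Feb 25, 2054 (5×28 = 140 days in).
Dec 16, 2054 is 434 days after the start; 434 ÷ 28 = 15 remainder 14. Last occurrence in the window: #16 on Dec 2, 2054.
Occurrences #6 through #16: 11 in total.

11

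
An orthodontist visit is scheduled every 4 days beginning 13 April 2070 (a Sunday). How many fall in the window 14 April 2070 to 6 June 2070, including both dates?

13

Occurrences land 4·i days after 13 April 2070 for i = 0, 1, 2, …
14 April 2070 is 1 day after the start; 1 ÷ 4 = 0 remainder 1; since the remainder is 1, round up to i = 1. First occurrence in the window: #2 on 17 April 2070 (1×4 = 4 days in).
6 June 2070 is 54 days after the start; 54 ÷ 4 = 13 remainder 2. Last occurrence in the window: #14 on 4 June 2070.
Occurrences #2 through #14: 13 in total.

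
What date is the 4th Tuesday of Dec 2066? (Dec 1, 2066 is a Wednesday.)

Dec 28, 2066

Dec 2066 begins on a Wednesday, so the first Tuesday is Dec 7 (6 days later).
The 4th Tuesday is 3 weeks later: 7 + 21 = 28.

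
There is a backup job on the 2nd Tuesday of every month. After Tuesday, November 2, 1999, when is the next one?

November 1999 starts on a Monday; its first Tuesday is the 2nd, so the 2nd Tuesday is the 9th — November 9, 1999.
November 9, 1999 is after November 2, 1999, so that is the next one.

November 9, 1999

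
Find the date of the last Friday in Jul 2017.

Jul 2017 begins on a Saturday, so the first Friday is Jul 7 (6 days later).
Jul 2017 has 31 days. Adding weeks: 7, 14, 21, 28 — the last one ≤ 31 is the 28th.

Jul 28, 2017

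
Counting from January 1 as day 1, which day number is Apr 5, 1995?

95

Days in months before Apr: 31 + 28 + 31 = 90.
Plus 5 days into Apr → day 95.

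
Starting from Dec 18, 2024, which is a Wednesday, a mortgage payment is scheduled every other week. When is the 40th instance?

The 40th occurrence is 39 intervals after the first: 39 × 14 = 546 days after Dec 18, 2024.
Dec has 31 days — 13 days to the end of Dec leaves 533.
2025 has 365 days (168 left).
Jan has 31 days (137 left).
Feb has 28 days (109 left).
Mar has 31 days (78 left).
Apr has 30 days (48 left).
May has 31 days (17 left).
17 days into Jun → Jun 17, 2026.

Jun 17, 2026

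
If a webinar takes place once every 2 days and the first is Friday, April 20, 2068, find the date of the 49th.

The 49th occurrence is 48 intervals after the first: 48 × 2 = 96 days after April 20, 2068.
April has 30 days — 10 days to the end of April leaves 86.
May has 31 days (55 left).
June has 30 days (25 left).
25 days into July → July 25, 2068.

July 25, 2068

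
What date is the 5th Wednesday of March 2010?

The first Wednesday of March 2010 is March 3.
The 5th Wednesday is 4 weeks later: 3 + 28 = 31.

2010-03-31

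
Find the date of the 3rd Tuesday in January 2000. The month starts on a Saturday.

18 January 2000

January 2000 begins on a Saturday, so the first Tuesday is January 4 (3 days later).
The 3rd Tuesday is 2 weeks later: 4 + 14 = 18.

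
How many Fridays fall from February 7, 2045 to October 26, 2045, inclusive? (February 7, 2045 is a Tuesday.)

37

February 7, 2045 is a Tuesday; the first Friday on or after it is February 10, 2045 (3 days later).
From February 10, 2045 to October 26, 2045: 18 + 31 + 30 + 31 + 30 + 31 + 31 + 30 + 26 = 258 days (rest of February, March, April, May, June, July, August, September, October).
258 ÷ 7 = 36 full weeks with remainder 6, so 36 more Fridays after the first → 37.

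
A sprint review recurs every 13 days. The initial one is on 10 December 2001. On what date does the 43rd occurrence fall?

9 June 2003

The 43rd occurrence is 42 intervals after the first: 42 × 13 = 546 days after 10 December 2001.
December has 31 days — 21 days to the end of December leaves 525.
2002 has 365 days (160 left).
January has 31 days (129 left).
February has 28 days (101 left).
March has 31 days (70 left).
April has 30 days (40 left).
May has 31 days (9 left).
9 days into June → 9 June 2003.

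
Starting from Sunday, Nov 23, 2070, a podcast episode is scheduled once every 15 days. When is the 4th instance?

Jan 7, 2071

The 4th occurrence is 3 intervals after the first: 3 × 15 = 45 days after Nov 23, 2070.
Nov has 30 days — 7 days to the end of Nov leaves 38.
Dec has 31 days (7 left).
7 days into Jan → Jan 7, 2071.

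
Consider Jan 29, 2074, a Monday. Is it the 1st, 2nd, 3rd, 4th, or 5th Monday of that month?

Day 29 falls in week ⌈29/7⌉ of the month.
Days 1–7 hold the 1st Monday, 8–14 the 2nd, 15–21 the 3rd, 22–28 the 4th, 29–31 the 5th.
29 is in the range for the 5th.

5th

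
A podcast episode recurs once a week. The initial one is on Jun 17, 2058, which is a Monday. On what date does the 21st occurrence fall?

Nov 4, 2058

The 21st occurrence is 20 intervals after the first: 20 × 7 = 140 days after Jun 17, 2058.
Jun has 30 days — 13 days to the end of Jun leaves 127.
Jul has 31 days (96 left).
Aug has 31 days (65 left).
Sep has 30 days (35 left).
Oct has 31 days (4 left).
4 days into Nov → Nov 4, 2058.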